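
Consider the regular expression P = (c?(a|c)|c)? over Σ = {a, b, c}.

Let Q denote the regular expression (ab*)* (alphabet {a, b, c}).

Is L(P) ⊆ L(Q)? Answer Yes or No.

No

The string c is in L(P) but not in L(Q).
So L(P) ⊄ L(Q).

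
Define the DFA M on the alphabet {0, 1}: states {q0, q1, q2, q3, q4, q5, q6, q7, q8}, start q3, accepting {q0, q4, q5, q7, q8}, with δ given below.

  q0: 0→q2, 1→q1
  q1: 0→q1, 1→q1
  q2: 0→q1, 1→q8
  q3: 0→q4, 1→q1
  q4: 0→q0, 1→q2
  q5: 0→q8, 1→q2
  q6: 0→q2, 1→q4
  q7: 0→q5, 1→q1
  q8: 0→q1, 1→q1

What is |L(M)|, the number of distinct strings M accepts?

The useful subgraph on states {q0, q2, q3, q4, q8} is acyclic, so L(M) is finite; the longest accepting path visits 5 useful states, giving maximum string length 4.
Counting accepting paths from q3 by length: 1 of length 1, 1 of length 2, 1 of length 3, 1 of length 4. Total 4.

4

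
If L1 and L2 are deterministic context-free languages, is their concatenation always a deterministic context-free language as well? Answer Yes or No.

Take L₁ = {ε, c} (finite, hence regular and DCFL) and L₂ = {c aⁿbⁿ : n≥0} ∪ {cc aⁿb²ⁿ : n≥0} (a DCFL: the number of leading c's tells the DPDA whether to pop one stack symbol per b or per two b's). Then L₁L₂ ∩ cca⁺b* = {cc aⁿbⁿ : n≥1} ∪ {cc aⁿb²ⁿ : n≥1}. If L₁L₂ were a DCFL, so would be this intersection with a regular set, and a DPDA for it started from its configuration after reading cc would accept {aⁿbⁿ : n≥1} ∪ {aⁿb²ⁿ : n≥1}, which no deterministic PDA accepts (a DPDA for it would have a single run on aⁿb²ⁿ, accepting after the prefix aⁿbⁿ and accepting again after n more b's; an ordinary PDA that simulates it on a's and b's and, at any moment when it is accepting, may switch to reading only a fresh letter d while feeding each d to the simulation as a b, would accept aⁱbʲdᵏ (k≥1) exactly when both aⁱbʲ and aⁱbʲ⁺ᵏ are in the language, i.e. its language intersected with the regular set a*b*d⁺ would be exactly {aⁿbⁿdⁿ : n≥1} — impossible, since context-free languages are closed under intersection with regular sets and {aⁿbⁿdⁿ} is not context-free). Hence L₁L₂ is not a DCFL.

No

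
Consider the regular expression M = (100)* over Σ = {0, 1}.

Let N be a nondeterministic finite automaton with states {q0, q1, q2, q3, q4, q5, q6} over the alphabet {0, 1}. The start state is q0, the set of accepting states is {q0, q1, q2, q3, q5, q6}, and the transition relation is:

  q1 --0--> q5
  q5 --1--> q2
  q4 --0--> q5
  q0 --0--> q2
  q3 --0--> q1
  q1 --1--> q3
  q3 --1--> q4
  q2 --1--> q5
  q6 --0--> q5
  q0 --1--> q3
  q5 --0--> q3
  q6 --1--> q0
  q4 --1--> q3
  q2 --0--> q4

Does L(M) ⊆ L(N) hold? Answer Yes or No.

Converting the expression M to a DFA (subset construction, then merging equivalent states) gives the minimal DFA with states {m0, m1, m2, m3}, start state m0, accepting states {m0} and transitions m0: 0→m1, 1→m2; m1: 0→m1, 1→m1; m2: 0→m3, 1→m1; m3: 0→m0, 1→m1.
Exploring the product automaton M × N from the start pair (m0, q0), following both machines on each input symbol, reaches 11 state pairs: (m0, q0), (m1, q2), (m2, q3), (m1, q4), (m1, q5), (m3, q1), (m1, q3), (m0, q5), (m1, q1), (m2, q2), (m3, q4).
M accepts in {m0} and N accepts in {q0, q1, q2, q3, q5, q6}. The reachable pairs whose M-component is accepting are (m0, q0), (m0, q5); in each of them the N-component is accepting too, so the product for L(M) \ L(N) (M-component accepting, N-component rejecting) has no reachable accepting pair and the difference is empty.
Hence every string in L(M) is also in L(N).

Yes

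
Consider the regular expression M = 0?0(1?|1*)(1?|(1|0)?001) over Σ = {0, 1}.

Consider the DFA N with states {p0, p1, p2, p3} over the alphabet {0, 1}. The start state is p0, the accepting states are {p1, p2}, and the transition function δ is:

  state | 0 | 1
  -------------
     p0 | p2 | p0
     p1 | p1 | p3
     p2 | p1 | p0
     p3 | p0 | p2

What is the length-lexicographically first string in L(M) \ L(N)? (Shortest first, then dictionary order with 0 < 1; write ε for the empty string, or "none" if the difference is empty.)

The string 01 is accepted by M but not by N.
No shorter string lies in the difference, and 01 is the lexicographically first length-2 string in L(M) \ L(N).

01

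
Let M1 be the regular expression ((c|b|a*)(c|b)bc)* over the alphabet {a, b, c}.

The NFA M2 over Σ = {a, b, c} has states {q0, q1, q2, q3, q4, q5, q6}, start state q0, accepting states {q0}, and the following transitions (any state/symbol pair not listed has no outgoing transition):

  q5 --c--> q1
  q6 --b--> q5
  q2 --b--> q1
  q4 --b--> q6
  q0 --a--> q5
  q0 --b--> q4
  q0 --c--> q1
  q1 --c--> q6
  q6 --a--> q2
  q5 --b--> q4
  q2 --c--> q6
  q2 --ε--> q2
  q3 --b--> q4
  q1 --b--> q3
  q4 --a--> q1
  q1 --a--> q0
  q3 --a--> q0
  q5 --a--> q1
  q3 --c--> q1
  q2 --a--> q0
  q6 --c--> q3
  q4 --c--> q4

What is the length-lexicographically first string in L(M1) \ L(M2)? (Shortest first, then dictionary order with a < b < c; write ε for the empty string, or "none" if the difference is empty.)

The string bbc is accepted by M1 but not by M2.
No shorter string lies in the difference, and bbc is the lexicographically first length-3 string in L(M1) \ L(M2).

bbc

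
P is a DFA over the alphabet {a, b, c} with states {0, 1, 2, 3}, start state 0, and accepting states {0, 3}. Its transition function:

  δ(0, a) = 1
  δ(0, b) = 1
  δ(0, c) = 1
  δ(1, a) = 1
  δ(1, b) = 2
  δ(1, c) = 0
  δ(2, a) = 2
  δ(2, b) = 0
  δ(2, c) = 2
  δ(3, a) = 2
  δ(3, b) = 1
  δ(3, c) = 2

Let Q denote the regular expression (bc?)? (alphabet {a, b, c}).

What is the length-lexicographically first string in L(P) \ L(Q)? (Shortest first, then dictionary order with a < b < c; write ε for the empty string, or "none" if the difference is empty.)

The string ac is accepted by P but not by Q.
No shorter string lies in the difference, and ac is the lexicographically first length-2 string in L(P) \ L(Q).

ac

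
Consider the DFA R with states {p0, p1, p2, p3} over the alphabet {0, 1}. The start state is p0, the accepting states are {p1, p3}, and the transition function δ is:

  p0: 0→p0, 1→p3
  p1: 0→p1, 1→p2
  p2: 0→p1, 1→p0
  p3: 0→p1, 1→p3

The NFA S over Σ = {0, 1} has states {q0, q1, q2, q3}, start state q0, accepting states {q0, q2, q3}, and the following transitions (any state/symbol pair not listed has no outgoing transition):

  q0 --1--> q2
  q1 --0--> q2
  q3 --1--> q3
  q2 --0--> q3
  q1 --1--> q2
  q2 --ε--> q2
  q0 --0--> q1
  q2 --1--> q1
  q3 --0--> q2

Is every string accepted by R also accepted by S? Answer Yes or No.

No

The string 11 is in L(R) but not in L(S).
So L(R) ⊄ L(S).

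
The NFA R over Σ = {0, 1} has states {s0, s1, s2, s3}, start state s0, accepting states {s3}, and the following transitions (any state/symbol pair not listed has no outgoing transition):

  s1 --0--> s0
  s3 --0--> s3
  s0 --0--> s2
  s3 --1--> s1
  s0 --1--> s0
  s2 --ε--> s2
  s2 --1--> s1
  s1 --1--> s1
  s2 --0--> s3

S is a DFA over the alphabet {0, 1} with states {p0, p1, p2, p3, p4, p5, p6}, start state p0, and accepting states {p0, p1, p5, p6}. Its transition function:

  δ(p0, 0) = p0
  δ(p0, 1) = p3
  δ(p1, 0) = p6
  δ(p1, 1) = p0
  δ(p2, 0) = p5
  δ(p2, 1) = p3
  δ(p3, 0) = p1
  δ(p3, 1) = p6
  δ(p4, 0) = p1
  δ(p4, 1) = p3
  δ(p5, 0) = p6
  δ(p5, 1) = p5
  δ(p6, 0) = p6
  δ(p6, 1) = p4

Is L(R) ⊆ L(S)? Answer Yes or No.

Exploring the product automaton R × S from the start pair (s0, p0), following both machines on each input symbol, reaches 14 state pairs: (s0, p0), (s2, p0), (s0, p3), (s3, p0), (s1, p3), (s2, p1), (s0, p6), (s0, p1), (s1, p6), (s3, p6), (s1, p0), (s2, p6), (s0, p4), (s1, p4).
R accepts in {s3} and S accepts in {p0, p1, p5, p6}. The reachable pairs whose R-component is accepting are (s3, p0), (s3, p6); in each of them the S-component is accepting too, so the product for L(R) \ L(S) (R-component accepting, S-component rejecting) has no reachable accepting pair and the difference is empty.
Hence every string in L(R) is also in L(S).

Yes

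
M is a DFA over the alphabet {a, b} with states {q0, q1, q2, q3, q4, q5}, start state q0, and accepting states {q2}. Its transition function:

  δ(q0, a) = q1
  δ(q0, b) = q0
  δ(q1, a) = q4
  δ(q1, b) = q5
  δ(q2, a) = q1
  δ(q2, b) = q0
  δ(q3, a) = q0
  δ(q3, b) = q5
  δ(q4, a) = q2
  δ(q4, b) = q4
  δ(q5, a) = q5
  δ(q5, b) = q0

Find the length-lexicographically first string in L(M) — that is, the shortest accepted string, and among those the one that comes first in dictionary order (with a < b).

aaa

A breadth-first search from q0 reaches an accepting state first via the path q0 → q1 → q4 → q2 on input aaa.
No string of length < 3 is accepted (BFS exhausts all shorter strings without reaching an accepting state), and aaa is the lexicographically least accepting string of length 3.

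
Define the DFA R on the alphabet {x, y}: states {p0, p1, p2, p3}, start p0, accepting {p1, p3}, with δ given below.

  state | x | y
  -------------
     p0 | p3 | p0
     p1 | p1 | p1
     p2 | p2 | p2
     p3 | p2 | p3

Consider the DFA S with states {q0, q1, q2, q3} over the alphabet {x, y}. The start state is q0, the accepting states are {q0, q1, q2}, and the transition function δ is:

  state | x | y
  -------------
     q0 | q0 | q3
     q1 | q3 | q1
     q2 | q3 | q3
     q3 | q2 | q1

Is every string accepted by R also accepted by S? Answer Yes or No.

The string xy is in L(R) but not in L(S).
So L(R) ⊄ L(S).

No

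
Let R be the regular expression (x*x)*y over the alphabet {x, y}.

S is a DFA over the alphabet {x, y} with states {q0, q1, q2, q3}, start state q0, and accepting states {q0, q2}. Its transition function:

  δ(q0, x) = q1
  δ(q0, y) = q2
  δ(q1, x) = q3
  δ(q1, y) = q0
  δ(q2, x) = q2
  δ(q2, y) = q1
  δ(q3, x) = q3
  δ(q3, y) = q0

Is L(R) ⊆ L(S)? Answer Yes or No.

Converting the expression R to a DFA (subset construction, then merging equivalent states) gives the minimal DFA with states {r0, r1, r2}, start state r0, accepting states {r1} and transitions r0: x→r0, y→r1; r1: x→r2, y→r2; r2: x→r2, y→r2.
Exploring the product automaton R × S from the start pair (r0, q0), following both machines on each input symbol, reaches 9 state pairs: (r0, q0), (r0, q1), (r1, q2), (r0, q3), (r1, q0), (r2, q2), (r2, q1), (r2, q3), (r2, q0).
R accepts in {r1} and S accepts in {q0, q2}. The reachable pairs whose R-component is accepting are (r1, q2), (r1, q0); in each of them the S-component is accepting too, so the product for L(R) \ L(S) (R-component accepting, S-component rejecting) has no reachable accepting pair and the difference is empty.
Hence every string in L(R) is also in L(S).

Yes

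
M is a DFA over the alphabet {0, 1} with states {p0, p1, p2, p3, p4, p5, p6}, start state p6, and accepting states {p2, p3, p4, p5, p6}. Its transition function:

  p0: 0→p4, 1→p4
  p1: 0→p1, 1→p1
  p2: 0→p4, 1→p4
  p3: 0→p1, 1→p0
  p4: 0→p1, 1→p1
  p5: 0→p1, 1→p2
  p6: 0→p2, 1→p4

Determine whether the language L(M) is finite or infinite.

The useful states (reachable from p6 and able to reach an accepting state) are {p2, p4, p6}.
Restricted to these states the transition graph has no cycle, so every accepting path has bounded length and L is finite.

finite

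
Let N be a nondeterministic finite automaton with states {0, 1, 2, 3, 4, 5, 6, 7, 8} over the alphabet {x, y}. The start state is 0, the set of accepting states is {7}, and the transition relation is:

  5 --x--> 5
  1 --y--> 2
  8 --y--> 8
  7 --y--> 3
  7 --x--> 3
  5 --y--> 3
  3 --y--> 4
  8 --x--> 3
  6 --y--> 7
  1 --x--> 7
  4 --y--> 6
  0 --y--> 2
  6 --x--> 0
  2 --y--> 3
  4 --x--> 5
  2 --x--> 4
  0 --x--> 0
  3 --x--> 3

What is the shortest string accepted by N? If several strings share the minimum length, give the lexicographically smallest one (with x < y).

A breadth-first search from 0 reaches an accepting state first via the path 0 → 2 → 4 → 6 → 7 on input yxyy.
No string of length < 4 is accepted (BFS exhausts all shorter strings without reaching an accepting state), and yxyy is the lexicographically least accepting string of length 4.

yxyy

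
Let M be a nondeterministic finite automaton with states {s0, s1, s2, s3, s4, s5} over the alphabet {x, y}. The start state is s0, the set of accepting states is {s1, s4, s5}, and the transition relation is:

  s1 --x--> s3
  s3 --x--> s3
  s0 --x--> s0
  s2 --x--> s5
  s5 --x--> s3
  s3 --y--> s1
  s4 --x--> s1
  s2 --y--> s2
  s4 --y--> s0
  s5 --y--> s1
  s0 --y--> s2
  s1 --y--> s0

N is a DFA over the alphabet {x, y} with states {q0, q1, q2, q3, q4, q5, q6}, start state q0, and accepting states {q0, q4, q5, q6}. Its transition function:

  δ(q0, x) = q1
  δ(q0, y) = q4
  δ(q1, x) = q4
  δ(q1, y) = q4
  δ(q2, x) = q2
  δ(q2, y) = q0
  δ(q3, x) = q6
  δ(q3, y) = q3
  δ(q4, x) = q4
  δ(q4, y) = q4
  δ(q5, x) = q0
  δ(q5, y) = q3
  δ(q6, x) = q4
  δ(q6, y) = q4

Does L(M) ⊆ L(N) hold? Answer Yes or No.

Yes

Exploring the product automaton M × N from the start pair (s0, q0), following both machines on each input symbol, reaches 7 state pairs: (s0, q0), (s0, q1), (s2, q4), (s0, q4), (s5, q4), (s3, q4), (s1, q4).
M accepts in {s1, s4, s5} and N accepts in {q0, q4, q5, q6}. The reachable pairs whose M-component is accepting are (s5, q4), (s1, q4); in each of them the N-component is accepting too, so the product for L(M) \ L(N) (M-component accepting, N-component rejecting) has no reachable accepting pair and the difference is empty.
Hence every string in L(M) is also in L(N).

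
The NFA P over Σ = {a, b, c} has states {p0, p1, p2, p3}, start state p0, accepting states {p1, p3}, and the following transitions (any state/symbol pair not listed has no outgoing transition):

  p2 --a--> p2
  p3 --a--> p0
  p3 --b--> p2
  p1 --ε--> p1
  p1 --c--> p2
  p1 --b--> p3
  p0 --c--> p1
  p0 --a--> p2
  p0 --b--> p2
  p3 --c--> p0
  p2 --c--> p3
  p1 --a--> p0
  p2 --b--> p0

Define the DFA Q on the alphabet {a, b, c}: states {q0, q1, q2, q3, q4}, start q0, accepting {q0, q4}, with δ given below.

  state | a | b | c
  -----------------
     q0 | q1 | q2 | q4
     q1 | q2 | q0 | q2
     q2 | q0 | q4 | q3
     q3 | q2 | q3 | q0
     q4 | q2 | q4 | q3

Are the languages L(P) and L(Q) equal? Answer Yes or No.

No

The string ac is accepted by P but rejected by Q.
So L(P) ≠ L(Q).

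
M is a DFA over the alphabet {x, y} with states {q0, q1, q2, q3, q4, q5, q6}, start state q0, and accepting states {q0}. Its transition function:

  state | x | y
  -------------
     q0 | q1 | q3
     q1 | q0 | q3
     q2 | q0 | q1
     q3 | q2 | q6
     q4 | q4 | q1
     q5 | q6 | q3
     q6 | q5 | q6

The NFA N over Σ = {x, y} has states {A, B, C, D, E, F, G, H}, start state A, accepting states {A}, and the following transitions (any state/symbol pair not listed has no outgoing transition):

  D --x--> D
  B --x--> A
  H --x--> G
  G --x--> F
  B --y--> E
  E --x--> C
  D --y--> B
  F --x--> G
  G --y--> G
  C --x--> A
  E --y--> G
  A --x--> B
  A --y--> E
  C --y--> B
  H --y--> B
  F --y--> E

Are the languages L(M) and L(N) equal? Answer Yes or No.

Exploring the product automaton M × N from the start pair (q0, A), following both machines on each input symbol, reaches 6 state pairs: (q0, A), (q1, B), (q3, E), (q2, C), (q6, G), (q5, F).
M accepts in {q0} and N accepts in {A}. In every reachable pair the two components are either both accepting — (q0, A) — or both non-accepting, so no string is accepted by exactly one of the machines: L(M) \ L(N) and L(N) \ L(M) are both empty.
Hence every string is accepted by M iff it is accepted by N, and the two languages coincide.

Yes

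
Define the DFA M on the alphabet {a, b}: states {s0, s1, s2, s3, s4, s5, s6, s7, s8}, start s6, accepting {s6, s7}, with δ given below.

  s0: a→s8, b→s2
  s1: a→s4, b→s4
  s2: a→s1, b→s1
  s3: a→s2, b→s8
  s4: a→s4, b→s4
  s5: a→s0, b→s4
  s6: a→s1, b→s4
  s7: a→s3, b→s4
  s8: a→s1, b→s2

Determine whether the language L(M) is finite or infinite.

finite

The useful states (reachable from s6 and able to reach an accepting state) are {s6}.
Restricted to these states the transition graph has no cycle, so every accepting path has bounded length and L is finite.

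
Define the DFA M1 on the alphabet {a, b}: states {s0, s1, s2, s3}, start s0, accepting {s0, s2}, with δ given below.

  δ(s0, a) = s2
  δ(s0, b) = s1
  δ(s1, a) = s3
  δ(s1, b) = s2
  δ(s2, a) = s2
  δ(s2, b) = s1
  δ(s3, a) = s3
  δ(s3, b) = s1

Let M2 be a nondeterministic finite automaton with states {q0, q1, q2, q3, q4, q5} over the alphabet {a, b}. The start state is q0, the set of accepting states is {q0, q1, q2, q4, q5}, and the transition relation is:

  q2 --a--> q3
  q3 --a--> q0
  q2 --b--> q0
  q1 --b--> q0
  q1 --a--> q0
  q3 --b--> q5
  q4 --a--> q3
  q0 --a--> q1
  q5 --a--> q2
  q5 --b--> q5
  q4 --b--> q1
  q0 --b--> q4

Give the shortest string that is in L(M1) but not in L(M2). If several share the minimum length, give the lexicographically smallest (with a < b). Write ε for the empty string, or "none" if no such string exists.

abba

The string abba is accepted by M1 but not by M2.
No shorter string lies in the difference, and abba is the lexicographically first length-4 string in L(M1) \ L(M2).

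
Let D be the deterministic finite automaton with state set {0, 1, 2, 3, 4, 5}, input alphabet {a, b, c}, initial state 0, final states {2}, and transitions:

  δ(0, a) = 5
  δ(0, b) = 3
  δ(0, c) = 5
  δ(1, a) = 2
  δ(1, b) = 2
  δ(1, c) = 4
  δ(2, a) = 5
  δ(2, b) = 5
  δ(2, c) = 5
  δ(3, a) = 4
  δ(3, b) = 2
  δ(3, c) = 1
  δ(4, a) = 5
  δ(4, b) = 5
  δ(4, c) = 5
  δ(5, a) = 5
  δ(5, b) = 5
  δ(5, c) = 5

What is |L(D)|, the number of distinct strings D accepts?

The useful subgraph on states {0, 1, 2, 3} is acyclic, so L(D) is finite; the longest accepting path visits 4 useful states, giving maximum string length 3.
Counting accepting paths from 0 by length: 1 of length 2, 2 of length 3. Total 3.

3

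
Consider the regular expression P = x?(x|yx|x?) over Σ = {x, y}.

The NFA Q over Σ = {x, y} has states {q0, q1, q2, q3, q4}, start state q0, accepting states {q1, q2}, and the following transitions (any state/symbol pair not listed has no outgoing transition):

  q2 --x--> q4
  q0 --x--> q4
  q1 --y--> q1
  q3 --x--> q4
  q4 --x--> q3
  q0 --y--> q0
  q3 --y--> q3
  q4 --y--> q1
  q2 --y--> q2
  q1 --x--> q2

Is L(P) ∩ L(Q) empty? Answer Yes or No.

The string xyx is accepted by both P and Q.
Hence L(P) ∩ L(Q) ≠ ∅.

No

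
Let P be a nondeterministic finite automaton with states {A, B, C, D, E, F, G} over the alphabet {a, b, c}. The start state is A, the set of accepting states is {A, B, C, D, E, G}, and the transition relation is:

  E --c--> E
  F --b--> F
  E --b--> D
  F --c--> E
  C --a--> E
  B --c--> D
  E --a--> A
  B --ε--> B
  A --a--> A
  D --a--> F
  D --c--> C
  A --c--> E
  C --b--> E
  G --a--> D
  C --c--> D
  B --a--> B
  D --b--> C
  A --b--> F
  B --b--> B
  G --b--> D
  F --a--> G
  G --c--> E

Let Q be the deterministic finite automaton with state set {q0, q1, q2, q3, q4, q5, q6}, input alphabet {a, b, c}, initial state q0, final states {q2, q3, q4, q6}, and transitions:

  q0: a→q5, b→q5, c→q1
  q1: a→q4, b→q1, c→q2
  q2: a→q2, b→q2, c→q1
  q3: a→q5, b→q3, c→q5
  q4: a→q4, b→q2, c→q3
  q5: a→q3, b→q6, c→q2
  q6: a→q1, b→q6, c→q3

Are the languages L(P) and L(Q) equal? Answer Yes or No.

No

The empty string ε is accepted by P but rejected by Q.
So L(P) ≠ L(Q).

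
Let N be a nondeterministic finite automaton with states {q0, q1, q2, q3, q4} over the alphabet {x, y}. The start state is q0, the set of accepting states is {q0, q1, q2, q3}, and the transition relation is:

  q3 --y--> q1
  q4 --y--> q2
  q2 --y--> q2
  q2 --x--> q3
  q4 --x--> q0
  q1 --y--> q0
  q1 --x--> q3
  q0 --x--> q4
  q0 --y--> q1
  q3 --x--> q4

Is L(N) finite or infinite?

State q0 is reachable from the start and can reach an accepting state, and it lies on the cycle q0 → q1 → q0.
Traversing that cycle any number of times yields accepted strings of unbounded length, so the language is infinite.

infinite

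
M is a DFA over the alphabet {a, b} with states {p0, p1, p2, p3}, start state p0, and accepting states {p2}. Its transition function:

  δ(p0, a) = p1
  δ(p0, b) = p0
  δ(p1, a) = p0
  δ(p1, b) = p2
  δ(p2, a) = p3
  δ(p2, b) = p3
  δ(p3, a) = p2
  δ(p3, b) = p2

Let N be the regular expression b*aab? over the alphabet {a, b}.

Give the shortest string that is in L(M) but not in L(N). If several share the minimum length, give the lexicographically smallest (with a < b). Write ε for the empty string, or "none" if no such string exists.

The string ab is accepted by M but not by N.
No shorter string lies in the difference, and ab is the lexicographically first length-2 string in L(M) \ L(N).

ab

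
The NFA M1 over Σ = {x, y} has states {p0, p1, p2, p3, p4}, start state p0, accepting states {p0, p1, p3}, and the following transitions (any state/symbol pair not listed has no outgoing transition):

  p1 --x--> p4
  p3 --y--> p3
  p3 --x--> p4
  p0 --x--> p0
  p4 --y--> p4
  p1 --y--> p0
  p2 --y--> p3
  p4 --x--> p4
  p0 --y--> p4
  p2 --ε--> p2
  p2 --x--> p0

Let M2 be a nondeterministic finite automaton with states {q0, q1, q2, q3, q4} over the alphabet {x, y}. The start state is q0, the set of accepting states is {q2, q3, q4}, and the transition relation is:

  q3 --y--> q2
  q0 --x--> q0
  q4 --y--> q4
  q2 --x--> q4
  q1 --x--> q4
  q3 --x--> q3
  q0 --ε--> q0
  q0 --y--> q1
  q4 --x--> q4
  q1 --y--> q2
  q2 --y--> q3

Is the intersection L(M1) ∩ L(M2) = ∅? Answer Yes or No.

Exploring the product automaton M1 × M2 from the start pair (p0, q0), following both machines on each input symbol, reaches 5 state pairs: (p0, q0), (p4, q1), (p4, q4), (p4, q2), (p4, q3).
M1 accepts in {p0, p1, p3} and M2 accepts in {q2, q3, q4}; no reachable pair has both components accepting, so no string drives both machines to acceptance simultaneously and L(M1) ∩ L(M2) = ∅.
So no string is accepted by both, and the intersection is empty.

Yes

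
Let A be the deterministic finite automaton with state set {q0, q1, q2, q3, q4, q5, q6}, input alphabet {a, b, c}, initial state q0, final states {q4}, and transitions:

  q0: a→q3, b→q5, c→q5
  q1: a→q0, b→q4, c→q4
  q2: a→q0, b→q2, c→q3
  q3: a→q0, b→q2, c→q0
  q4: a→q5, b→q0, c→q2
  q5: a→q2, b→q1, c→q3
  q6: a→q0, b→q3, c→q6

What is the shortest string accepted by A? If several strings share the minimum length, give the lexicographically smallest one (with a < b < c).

bbb

A breadth-first search from q0 reaches an accepting state first via the path q0 → q5 → q1 → q4 on input bbb.
No string of length < 3 is accepted (BFS exhausts all shorter strings without reaching an accepting state), and bbb is the lexicographically least accepting string of length 3.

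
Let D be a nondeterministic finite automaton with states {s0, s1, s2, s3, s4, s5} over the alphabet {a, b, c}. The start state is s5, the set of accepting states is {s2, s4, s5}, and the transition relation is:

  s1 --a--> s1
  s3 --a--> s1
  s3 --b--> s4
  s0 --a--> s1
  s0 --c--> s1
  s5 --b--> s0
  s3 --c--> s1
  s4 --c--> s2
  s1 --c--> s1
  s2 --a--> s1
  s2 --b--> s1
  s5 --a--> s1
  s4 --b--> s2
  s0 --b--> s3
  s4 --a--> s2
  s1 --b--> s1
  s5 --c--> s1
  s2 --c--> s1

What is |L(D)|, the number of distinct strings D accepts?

The useful subgraph on states {s0, s2, s3, s4, s5} is acyclic, so L(D) is finite; the longest accepting path visits 5 useful states, giving maximum string length 4.
Counting accepting paths from s5 by length: 1 of length 0, 1 of length 3, 3 of length 4. Total 5.

5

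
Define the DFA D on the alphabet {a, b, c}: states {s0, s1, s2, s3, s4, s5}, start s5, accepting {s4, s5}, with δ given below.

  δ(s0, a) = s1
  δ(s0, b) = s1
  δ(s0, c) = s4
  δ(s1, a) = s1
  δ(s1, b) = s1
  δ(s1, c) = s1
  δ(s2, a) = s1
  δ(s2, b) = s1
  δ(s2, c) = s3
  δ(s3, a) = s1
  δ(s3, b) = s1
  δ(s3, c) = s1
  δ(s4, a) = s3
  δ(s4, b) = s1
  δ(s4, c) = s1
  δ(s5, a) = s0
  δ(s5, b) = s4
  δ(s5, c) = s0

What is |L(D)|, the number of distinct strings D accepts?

4

The useful subgraph on states {s0, s4, s5} is acyclic, so L(D) is finite; the longest accepting path visits 3 useful states, giving maximum string length 2.
Counting accepting paths from s5 by length: 1 of length 0, 1 of length 1, 2 of length 2. Total 4.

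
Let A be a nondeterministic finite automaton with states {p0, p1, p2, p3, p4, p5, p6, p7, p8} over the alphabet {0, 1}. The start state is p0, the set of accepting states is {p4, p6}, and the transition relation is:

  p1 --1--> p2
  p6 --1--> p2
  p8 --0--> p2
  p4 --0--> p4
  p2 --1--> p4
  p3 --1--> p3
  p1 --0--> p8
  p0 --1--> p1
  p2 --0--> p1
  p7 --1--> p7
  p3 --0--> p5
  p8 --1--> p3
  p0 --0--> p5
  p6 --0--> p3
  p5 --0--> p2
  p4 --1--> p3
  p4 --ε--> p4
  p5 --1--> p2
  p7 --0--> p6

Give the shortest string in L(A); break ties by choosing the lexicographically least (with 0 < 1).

001

A breadth-first search from p0 reaches an accepting state first via the path p0 → p5 → p2 → p4 on input 001.
No string of length < 3 is accepted (BFS exhausts all shorter strings without reaching an accepting state), and 001 is the lexicographically least accepting string of length 3.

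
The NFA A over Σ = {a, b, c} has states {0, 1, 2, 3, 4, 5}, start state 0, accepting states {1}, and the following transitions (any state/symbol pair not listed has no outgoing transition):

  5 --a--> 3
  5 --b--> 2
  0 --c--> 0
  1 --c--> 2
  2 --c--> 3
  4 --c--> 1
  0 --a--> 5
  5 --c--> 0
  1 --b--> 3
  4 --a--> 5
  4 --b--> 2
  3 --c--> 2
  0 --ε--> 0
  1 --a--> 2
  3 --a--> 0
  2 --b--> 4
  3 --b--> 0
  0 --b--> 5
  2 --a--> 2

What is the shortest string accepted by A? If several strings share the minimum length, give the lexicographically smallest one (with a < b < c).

abbc

A breadth-first search from 0 reaches an accepting state first via the path 0 → 5 → 2 → 4 → 1 on input abbc.
No string of length < 4 is accepted (BFS exhausts all shorter strings without reaching an accepting state), and abbc is the lexicographically least accepting string of length 4.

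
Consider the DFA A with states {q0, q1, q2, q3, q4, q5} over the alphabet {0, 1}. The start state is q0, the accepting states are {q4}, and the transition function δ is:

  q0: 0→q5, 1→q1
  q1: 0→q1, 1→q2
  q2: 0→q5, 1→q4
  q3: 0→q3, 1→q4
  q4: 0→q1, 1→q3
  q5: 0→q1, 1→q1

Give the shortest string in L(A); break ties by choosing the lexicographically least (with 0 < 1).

A breadth-first search from q0 reaches an accepting state first via the path q0 → q1 → q2 → q4 on input 111.
No string of length < 3 is accepted (BFS exhausts all shorter strings without reaching an accepting state), and 111 is the lexicographically least accepting string of length 3.

111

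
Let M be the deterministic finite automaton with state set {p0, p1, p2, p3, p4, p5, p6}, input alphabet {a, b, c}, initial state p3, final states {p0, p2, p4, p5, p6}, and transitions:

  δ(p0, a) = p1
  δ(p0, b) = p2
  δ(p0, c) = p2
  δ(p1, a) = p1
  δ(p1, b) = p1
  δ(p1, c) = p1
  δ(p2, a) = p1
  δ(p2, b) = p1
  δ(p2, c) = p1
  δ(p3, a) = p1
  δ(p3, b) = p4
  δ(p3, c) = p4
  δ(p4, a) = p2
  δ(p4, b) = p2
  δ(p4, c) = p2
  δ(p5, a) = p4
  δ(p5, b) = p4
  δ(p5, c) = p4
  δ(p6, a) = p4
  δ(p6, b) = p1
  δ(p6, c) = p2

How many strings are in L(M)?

8

The useful subgraph on states {p2, p3, p4} is acyclic, so L(M) is finite; the longest accepting path visits 3 useful states, giving maximum string length 2.
Counting accepting paths from p3 by length: 2 of length 1, 6 of length 2. Total 8.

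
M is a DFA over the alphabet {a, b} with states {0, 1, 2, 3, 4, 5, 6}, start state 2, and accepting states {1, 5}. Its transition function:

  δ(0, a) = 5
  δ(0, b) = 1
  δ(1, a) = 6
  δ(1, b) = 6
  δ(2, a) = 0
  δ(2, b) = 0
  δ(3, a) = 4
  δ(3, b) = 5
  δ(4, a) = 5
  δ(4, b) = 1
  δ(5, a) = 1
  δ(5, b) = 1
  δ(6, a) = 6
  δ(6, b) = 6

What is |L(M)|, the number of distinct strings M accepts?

The useful subgraph on states {0, 1, 2, 5} is acyclic, so L(M) is finite; the longest accepting path visits 4 useful states, giving maximum string length 3.
Counting accepting paths from 2 by length: 4 of length 2, 4 of length 3. Total 8.

8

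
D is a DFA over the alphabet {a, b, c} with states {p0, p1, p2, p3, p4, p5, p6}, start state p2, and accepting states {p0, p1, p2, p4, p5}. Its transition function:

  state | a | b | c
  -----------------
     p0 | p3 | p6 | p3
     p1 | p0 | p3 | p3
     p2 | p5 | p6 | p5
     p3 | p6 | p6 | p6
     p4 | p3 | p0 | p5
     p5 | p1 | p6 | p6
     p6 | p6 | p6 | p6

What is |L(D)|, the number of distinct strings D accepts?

The useful subgraph on states {p0, p1, p2, p5} is acyclic, so L(D) is finite; the longest accepting path visits 4 useful states, giving maximum string length 3.
Counting accepting paths from p2 by length: 1 of length 0, 2 of length 1, 2 of length 2, 2 of length 3. Total 7.

7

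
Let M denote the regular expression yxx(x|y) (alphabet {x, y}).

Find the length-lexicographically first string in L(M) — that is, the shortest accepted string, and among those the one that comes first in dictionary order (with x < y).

yxxx

By inspection of the expression, no string of length less than 4 matches, and yxxx is the lexicographically first match of length 4.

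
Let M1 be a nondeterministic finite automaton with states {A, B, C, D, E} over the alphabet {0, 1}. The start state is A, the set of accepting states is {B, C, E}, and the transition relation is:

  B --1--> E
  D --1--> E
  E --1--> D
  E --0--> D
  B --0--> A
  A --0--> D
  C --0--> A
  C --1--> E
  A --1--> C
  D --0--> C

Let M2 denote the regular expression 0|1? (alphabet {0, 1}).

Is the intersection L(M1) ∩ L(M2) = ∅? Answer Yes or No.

No

The string 1 is accepted by both M1 and M2.
Hence L(M1) ∩ L(M2) ≠ ∅.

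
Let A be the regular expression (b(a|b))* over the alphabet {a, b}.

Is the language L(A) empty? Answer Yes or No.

No

The empty string ε matches the expression, so it belongs to L(A).
Since L(A) contains at least one string, it is not empty.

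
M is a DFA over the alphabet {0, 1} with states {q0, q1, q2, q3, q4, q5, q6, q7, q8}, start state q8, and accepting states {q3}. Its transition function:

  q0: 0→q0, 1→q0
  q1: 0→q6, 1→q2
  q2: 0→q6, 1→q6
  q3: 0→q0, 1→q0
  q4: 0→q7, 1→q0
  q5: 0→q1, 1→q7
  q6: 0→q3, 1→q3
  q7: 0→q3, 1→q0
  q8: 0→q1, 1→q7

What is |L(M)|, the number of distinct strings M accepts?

The useful subgraph on states {q1, q2, q3, q6, q7, q8} is acyclic, so L(M) is finite; the longest accepting path visits 5 useful states, giving maximum string length 4.
Counting accepting paths from q8 by length: 1 of length 2, 2 of length 3, 4 of length 4. Total 7.

7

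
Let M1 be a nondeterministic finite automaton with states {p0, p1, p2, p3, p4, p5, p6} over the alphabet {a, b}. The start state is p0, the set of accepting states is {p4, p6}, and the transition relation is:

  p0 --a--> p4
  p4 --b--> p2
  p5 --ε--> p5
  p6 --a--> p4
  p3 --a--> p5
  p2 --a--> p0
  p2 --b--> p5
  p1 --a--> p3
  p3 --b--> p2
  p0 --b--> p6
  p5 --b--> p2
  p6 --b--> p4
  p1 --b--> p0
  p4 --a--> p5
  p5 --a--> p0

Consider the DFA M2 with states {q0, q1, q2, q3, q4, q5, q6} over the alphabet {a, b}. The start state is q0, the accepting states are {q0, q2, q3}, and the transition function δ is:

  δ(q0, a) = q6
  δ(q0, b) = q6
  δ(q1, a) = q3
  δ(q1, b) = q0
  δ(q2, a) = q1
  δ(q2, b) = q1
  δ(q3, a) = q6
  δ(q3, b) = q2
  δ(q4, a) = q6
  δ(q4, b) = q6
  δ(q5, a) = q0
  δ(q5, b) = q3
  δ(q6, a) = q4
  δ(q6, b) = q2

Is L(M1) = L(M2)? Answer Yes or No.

The string a is accepted by M1 but rejected by M2.
So L(M1) ≠ L(M2).

No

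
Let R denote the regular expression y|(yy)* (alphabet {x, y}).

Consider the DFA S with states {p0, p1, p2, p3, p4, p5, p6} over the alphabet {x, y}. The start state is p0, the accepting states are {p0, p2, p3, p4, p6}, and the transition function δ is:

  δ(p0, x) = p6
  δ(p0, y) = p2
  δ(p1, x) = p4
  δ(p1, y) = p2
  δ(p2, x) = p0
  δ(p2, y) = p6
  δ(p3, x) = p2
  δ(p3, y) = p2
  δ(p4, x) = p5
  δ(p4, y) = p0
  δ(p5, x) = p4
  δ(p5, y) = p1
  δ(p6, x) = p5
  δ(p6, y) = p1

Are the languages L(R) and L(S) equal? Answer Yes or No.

No

The string yyyyyy is accepted by R but rejected by S.
So L(R) ≠ L(S).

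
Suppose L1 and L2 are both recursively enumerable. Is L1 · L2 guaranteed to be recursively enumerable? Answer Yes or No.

Dovetail over all split points of the input and all step bounds t = 1, 2, …, simulating the recogniser for L₁ on the prefix and the recogniser for L₂ on the suffix for t steps; accept if for some split both accept.
So the recursively enumerable languages are closed under concatenation.

Yes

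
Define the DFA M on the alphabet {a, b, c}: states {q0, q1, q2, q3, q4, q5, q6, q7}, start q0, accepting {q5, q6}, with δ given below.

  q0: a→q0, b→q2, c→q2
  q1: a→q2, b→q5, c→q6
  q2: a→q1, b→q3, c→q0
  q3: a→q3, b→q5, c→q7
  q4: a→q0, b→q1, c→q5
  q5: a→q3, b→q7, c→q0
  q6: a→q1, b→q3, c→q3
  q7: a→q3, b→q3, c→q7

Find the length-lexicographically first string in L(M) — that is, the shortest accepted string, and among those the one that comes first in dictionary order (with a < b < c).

bab

A breadth-first search from q0 reaches an accepting state first via the path q0 → q2 → q1 → q5 on input bab.
No string of length < 3 is accepted (BFS exhausts all shorter strings without reaching an accepting state), and bab is the lexicographically least accepting string of length 3.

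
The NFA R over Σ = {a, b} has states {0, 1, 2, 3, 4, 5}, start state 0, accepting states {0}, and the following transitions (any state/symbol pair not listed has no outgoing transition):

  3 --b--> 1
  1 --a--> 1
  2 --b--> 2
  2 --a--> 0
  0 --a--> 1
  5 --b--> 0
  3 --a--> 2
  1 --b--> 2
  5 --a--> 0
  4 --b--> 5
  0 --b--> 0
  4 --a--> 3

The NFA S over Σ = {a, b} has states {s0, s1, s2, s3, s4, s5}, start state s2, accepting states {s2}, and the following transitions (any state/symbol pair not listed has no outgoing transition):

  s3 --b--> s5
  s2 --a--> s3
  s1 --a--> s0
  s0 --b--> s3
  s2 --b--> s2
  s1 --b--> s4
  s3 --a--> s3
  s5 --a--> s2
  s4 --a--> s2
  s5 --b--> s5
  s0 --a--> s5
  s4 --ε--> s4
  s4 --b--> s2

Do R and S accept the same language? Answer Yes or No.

Exploring the product automaton R × S from the start pair (0, s2), following both machines on each input symbol, reaches 3 state pairs: (0, s2), (1, s3), (2, s5).
R accepts in {0} and S accepts in {s2}. In every reachable pair the two components are either both accepting — (0, s2) — or both non-accepting, so no string is accepted by exactly one of the machines: L(R) \ L(S) and L(S) \ L(R) are both empty.
Hence every string is accepted by R iff it is accepted by S, and the two languages coincide.

Yes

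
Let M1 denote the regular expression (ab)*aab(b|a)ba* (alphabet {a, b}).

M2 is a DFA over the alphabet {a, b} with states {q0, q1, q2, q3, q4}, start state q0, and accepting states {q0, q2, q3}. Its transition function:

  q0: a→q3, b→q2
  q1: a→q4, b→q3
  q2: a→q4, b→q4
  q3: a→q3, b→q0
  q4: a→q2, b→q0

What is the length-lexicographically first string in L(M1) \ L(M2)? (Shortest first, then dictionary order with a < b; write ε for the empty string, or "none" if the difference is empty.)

aabbb

The string aabbb is accepted by M1 but not by M2.
No shorter string lies in the difference, and aabbb is the lexicographically first length-5 string in L(M1) \ L(M2).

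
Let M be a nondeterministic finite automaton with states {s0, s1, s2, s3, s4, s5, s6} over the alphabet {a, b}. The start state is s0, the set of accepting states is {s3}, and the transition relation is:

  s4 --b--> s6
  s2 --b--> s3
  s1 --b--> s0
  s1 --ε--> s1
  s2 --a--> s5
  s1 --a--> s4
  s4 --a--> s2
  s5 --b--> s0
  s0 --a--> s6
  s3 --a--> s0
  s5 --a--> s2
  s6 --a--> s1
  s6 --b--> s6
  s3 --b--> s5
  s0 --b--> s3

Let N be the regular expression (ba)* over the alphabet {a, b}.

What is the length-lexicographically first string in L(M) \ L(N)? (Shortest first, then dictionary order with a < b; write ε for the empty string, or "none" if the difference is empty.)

The string b is accepted by M but not by N.
No shorter string lies in the difference, and b is the lexicographically first length-1 string in L(M) \ L(N).

b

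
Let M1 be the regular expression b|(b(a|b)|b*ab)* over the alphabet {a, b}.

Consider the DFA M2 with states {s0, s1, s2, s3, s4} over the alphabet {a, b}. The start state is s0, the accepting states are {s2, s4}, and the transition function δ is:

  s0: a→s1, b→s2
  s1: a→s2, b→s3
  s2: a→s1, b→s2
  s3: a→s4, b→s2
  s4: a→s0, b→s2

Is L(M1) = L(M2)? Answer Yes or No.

The empty string ε is accepted by M1 but rejected by M2.
So L(M1) ≠ L(M2).

No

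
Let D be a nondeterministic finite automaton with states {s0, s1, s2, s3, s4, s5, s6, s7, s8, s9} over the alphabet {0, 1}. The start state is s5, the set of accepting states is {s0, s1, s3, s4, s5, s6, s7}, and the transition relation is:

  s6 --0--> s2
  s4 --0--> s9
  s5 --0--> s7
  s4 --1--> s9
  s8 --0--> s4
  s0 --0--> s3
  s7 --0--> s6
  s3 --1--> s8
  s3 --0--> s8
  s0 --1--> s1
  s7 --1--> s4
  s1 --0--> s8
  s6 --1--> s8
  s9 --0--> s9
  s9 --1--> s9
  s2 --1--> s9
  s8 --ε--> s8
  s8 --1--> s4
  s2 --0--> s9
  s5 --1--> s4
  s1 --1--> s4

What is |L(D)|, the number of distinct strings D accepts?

7

The useful subgraph on states {s4, s5, s6, s7, s8} is acyclic, so L(D) is finite; the longest accepting path visits 5 useful states, giving maximum string length 4.
Counting accepting paths from s5 by length: 1 of length 0, 2 of length 1, 2 of length 2, 2 of length 4. Total 7.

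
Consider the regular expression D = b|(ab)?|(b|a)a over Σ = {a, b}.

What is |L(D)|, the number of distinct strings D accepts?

The expression has no Kleene star, so L(D) is finite. Expanding the alternatives gives {ε, b, aa, ab, ba}.
That is 1 of length 0, 1 of length 1, 3 of length 2: 5 strings in all.

5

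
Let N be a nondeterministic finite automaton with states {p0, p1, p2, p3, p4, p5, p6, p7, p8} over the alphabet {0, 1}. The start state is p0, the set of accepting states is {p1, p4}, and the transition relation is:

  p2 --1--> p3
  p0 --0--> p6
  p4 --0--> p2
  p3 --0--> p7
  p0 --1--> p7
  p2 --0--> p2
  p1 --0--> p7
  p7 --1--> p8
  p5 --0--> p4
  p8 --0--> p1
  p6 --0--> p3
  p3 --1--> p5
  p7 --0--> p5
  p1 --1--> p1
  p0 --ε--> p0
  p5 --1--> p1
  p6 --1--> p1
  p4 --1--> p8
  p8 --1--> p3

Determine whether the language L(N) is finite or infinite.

State p1 is reachable from the start and can reach an accepting state, and it lies on the cycle p1 → p1.
Traversing that cycle any number of times yields accepted strings of unbounded length, so the language is infinite.

infinite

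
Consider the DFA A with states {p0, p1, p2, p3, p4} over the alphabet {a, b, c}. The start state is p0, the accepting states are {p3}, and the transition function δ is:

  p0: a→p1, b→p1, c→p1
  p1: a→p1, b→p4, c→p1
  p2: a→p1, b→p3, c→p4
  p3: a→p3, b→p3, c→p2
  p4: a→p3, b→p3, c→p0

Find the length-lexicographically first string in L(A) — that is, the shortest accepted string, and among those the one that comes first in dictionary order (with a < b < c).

A breadth-first search from p0 reaches an accepting state first via the path p0 → p1 → p4 → p3 on input aba.
No string of length < 3 is accepted (BFS exhausts all shorter strings without reaching an accepting state), and aba is the lexicographically least accepting string of length 3.

aba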